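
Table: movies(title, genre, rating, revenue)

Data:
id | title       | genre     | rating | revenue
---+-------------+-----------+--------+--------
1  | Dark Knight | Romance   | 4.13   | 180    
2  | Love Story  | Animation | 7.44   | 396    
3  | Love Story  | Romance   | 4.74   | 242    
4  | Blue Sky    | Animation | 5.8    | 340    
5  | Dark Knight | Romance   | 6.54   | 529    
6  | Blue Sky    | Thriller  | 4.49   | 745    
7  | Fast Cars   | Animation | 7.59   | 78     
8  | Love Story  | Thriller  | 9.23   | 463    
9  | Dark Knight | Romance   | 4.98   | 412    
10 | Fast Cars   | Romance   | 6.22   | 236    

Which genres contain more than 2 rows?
SELECT genre, COUNT(*) as cnt
FROM movies
GROUP BY genre
HAVING COUNT(*) > 2

Result:
  Animation: 3
  Romance: 5

Note: HAVING filters groups after aggregation, WHERE filters rows before.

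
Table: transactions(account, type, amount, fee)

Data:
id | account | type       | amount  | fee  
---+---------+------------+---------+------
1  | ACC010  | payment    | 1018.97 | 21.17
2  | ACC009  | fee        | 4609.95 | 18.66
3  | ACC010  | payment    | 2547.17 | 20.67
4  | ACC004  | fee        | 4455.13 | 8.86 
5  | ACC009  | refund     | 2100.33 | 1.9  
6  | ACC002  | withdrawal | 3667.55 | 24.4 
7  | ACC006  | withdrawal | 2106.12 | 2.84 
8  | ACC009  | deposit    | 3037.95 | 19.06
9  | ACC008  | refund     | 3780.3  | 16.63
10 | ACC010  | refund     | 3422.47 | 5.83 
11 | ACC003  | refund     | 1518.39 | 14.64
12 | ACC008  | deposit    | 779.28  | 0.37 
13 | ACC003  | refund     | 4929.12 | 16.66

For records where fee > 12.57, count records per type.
SELECT type, COUNT(*)
FROM transactions
WHERE fee > 12.57
GROUP BY type

Note: WHERE filters rows before grouping.

Result:
  deposit: 1
  fee: 1
  payment: 2
  refund: 3
  withdrawal: 1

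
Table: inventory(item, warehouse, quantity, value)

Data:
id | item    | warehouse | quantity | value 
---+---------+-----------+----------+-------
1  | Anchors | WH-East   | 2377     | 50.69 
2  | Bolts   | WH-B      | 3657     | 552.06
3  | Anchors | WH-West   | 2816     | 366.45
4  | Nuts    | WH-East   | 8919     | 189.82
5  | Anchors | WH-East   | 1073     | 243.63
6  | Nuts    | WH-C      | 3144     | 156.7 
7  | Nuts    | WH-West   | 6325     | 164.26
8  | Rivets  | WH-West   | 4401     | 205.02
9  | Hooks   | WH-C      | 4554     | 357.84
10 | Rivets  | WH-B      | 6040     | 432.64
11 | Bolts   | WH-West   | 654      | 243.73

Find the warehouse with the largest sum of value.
SELECT warehouse, SUM(value) as val
FROM inventory
GROUP BY warehouse
ORDER BY val DESC
LIMIT 1

Result: WH-B with sum(value) = 984.70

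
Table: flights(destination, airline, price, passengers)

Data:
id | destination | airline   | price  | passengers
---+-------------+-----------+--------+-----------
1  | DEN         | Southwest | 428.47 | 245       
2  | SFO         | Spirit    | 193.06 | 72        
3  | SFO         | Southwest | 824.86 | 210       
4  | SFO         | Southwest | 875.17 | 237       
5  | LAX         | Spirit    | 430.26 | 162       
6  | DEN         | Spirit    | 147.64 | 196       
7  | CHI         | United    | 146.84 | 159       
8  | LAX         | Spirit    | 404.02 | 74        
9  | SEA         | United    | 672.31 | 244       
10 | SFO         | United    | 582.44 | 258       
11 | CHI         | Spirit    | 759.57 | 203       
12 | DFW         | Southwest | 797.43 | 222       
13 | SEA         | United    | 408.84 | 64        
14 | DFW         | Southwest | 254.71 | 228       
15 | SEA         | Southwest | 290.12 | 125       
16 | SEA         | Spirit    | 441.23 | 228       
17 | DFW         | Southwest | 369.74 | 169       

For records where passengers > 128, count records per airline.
SELECT airline, COUNT(*)
FROM flights
WHERE passengers > 128
GROUP BY airline

Note: WHERE filters rows before grouping.

Result:
  Southwest: 6
  Spirit: 4
  United: 3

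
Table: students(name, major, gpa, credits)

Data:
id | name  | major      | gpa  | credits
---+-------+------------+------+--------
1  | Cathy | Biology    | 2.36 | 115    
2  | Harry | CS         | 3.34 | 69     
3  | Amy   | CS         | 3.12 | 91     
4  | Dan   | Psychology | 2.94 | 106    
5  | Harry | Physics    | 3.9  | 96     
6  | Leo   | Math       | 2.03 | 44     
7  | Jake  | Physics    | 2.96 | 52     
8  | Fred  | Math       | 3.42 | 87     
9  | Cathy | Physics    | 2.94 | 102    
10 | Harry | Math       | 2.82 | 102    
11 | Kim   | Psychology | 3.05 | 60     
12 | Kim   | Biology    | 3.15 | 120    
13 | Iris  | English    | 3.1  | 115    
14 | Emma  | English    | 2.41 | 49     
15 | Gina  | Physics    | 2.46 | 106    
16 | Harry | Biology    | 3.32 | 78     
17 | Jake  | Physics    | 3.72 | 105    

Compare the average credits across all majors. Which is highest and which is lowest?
SELECT major, AVG(credits)
FROM students
GROUP BY major
ORDER BY AVG(credits)

All groups:
  Math: 77.67
  CS: 80.00
  English: 82.00
  Psychology: 83.00
  Physics: 92.20
  Biology: 104.33

Highest: Biology (104.33)
Lowest: Math (77.67)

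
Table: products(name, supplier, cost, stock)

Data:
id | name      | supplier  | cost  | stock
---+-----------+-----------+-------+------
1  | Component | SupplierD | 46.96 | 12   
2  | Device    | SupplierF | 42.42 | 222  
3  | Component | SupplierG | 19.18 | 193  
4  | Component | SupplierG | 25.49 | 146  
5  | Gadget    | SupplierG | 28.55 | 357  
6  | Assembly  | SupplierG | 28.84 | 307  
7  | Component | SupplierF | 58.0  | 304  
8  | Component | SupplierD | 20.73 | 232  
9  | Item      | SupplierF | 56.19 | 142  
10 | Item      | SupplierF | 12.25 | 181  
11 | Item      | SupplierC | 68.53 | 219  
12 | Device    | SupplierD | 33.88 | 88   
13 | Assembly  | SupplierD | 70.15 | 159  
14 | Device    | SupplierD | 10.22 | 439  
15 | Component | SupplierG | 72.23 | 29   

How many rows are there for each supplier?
SELECT supplier, COUNT(*) as count
FROM products
GROUP BY supplier

Result:
  SupplierC: 1
  SupplierD: 5
  SupplierF: 4
  SupplierG: 5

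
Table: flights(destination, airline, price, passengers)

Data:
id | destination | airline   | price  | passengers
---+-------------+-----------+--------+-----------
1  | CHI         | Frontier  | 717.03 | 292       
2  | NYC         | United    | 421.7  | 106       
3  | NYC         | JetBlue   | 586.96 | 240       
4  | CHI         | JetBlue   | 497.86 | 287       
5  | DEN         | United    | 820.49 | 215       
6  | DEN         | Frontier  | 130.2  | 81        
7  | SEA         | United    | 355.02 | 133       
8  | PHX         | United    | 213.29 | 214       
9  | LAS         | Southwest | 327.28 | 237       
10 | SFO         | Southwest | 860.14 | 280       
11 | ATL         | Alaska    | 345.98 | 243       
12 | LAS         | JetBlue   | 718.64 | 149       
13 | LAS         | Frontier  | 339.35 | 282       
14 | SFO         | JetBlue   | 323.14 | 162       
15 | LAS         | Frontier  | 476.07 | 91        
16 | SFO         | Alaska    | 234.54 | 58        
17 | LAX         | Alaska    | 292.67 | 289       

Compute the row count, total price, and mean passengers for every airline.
SELECT airline,
       COUNT(*) as cnt,
       SUM(price) as total_price,
       AVG(passengers) as avg_passengers
FROM flights
GROUP BY airline

Result:
  Alaska: 3 records, 873.19 total price, 196.67 avg passengers
  Frontier: 4 records, 1662.65 total price, 186.50 avg passengers
  JetBlue: 4 records, 2126.60 total price, 209.50 avg passengers
  Southwest: 2 records, 1187.42 total price, 258.50 avg passengers
  United: 4 records, 1810.50 total price, 167.00 avg passengers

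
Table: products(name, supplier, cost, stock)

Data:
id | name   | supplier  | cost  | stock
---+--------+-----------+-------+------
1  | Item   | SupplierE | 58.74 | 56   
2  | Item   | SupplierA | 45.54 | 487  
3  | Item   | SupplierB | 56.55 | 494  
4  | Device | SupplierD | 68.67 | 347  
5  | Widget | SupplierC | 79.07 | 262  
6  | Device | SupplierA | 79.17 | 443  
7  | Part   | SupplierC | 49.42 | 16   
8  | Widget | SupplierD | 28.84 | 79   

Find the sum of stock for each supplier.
SELECT supplier, SUM(stock) as result
FROM products
GROUP BY supplier

Result:
  SupplierA: 930
  SupplierB: 494
  SupplierC: 278
  SupplierD: 426
  SupplierE: 56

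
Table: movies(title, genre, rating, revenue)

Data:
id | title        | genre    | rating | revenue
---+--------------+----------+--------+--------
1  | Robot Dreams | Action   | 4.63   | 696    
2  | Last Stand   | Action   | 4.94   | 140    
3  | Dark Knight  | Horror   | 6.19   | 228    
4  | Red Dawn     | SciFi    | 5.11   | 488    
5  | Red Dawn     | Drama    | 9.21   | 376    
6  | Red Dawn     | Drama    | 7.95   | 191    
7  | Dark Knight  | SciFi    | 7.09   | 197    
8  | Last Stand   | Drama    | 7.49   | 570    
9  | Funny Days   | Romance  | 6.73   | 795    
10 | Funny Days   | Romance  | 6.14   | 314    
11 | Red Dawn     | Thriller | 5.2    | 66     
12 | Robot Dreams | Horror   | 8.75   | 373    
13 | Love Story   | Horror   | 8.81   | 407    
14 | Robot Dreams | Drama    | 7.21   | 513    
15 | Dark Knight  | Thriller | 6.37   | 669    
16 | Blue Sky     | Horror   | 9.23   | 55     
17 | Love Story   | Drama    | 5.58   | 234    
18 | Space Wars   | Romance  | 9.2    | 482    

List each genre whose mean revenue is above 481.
SELECT genre, AVG(revenue)
FROM movies
GROUP BY genre
HAVING AVG(revenue) > 481

Result:
  Romance: avg=530.33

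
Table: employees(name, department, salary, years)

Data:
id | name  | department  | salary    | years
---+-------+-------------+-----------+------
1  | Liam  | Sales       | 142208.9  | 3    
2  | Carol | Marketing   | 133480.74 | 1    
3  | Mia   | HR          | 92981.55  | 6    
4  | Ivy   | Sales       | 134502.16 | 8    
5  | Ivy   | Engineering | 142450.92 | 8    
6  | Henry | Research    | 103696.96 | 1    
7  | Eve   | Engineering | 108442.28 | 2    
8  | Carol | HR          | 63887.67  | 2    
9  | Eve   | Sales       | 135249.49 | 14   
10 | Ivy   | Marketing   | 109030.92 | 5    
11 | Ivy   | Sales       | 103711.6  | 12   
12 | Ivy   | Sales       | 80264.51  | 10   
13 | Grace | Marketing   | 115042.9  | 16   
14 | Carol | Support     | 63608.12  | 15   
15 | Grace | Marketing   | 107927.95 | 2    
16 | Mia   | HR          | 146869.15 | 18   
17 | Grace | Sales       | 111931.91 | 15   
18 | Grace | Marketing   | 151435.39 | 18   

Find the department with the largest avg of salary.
SELECT department, AVG(salary) as val
FROM employees
GROUP BY department
ORDER BY val DESC
LIMIT 1

Result: Engineering with avg(salary) = 125446.60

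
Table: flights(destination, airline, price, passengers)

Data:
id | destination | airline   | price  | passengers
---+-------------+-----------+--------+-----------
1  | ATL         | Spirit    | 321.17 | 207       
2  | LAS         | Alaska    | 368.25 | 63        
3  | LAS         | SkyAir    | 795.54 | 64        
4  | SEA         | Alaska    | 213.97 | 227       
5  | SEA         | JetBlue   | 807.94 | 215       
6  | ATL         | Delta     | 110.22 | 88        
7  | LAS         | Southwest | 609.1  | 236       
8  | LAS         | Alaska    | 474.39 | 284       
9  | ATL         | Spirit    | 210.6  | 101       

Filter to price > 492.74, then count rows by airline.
SELECT airline, COUNT(*)
FROM flights
WHERE price > 492.74
GROUP BY airline

Note: WHERE filters rows before grouping.

Result:
  JetBlue: 1
  SkyAir: 1
  Southwest: 1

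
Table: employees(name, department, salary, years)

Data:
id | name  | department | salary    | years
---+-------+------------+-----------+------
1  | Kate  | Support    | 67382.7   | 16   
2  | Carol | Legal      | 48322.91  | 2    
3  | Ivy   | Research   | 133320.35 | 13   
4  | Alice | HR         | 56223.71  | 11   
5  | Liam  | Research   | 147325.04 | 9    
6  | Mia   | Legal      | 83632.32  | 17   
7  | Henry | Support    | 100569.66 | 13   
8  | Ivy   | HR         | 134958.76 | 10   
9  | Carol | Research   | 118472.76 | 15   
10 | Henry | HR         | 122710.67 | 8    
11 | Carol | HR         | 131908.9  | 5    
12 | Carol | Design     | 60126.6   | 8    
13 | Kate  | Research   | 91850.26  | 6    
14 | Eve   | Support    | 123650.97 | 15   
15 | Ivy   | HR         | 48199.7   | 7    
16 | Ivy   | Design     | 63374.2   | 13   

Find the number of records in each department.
SELECT department, COUNT(*) as count
FROM employees
GROUP BY department

Result:
  Design: 2
  HR: 5
  Legal: 2
  Research: 4
  Support: 3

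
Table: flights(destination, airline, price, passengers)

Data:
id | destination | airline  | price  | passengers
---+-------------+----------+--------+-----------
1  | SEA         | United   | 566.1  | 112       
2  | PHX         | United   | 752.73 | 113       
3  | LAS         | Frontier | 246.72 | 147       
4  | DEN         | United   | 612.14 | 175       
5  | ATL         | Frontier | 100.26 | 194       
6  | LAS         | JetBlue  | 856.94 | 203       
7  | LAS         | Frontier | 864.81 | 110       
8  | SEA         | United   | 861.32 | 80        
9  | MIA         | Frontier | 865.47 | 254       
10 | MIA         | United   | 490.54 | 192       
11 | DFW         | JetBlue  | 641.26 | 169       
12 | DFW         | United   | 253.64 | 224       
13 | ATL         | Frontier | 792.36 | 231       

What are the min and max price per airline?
SELECT airline, MIN(price), MAX(price)
FROM flights
GROUP BY airline

Result:
  Frontier: min=100.26, max=865.47
  JetBlue: min=641.26, max=856.94
  United: min=253.64, max=861.32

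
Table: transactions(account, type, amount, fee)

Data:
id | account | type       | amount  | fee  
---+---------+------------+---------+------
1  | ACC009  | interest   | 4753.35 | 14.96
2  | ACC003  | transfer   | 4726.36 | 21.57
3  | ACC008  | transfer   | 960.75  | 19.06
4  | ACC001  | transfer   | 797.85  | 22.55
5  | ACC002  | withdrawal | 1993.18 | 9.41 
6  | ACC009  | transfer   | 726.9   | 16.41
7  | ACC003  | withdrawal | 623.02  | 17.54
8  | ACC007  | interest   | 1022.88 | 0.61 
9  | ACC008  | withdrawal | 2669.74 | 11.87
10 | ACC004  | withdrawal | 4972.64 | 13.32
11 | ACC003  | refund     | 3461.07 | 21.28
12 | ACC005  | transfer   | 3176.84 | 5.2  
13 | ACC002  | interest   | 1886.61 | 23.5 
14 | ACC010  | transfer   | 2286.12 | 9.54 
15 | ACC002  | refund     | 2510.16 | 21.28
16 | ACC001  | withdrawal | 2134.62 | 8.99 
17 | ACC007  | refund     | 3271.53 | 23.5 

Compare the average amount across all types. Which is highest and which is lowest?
SELECT type, AVG(amount)
FROM transactions
GROUP BY type
ORDER BY AVG(amount)

All groups:
  transfer: 2112.47
  withdrawal: 2478.64
  interest: 2554.28
  refund: 3080.92

Highest: refund (3080.92)
Lowest: transfer (2112.47)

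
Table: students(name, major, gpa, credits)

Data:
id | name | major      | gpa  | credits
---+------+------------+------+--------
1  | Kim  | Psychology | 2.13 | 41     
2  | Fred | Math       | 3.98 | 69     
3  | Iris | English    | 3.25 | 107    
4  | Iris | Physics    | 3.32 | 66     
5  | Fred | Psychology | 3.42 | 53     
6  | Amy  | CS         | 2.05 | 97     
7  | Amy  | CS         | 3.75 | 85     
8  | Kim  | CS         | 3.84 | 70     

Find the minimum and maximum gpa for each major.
SELECT major, MIN(gpa), MAX(gpa)
FROM students
GROUP BY major

Result:
  CS: min=2.05, max=3.84
  English: min=3.25, max=3.25
  Math: min=3.98, max=3.98
  Physics: min=3.32, max=3.32
  Psychology: min=2.13, max=3.42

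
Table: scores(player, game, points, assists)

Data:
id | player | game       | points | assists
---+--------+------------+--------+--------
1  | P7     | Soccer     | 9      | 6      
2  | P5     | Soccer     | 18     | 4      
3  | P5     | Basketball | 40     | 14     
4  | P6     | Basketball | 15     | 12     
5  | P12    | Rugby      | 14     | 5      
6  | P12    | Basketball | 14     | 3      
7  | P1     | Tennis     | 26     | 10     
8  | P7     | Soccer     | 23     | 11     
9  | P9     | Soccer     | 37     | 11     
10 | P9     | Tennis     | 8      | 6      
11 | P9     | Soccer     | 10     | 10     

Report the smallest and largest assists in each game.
SELECT game, MIN(assists), MAX(assists)
FROM scores
GROUP BY game

Result:
  Basketball: min=3, max=14
  Rugby: min=5, max=5
  Soccer: min=4, max=11
  Tennis: min=6, max=10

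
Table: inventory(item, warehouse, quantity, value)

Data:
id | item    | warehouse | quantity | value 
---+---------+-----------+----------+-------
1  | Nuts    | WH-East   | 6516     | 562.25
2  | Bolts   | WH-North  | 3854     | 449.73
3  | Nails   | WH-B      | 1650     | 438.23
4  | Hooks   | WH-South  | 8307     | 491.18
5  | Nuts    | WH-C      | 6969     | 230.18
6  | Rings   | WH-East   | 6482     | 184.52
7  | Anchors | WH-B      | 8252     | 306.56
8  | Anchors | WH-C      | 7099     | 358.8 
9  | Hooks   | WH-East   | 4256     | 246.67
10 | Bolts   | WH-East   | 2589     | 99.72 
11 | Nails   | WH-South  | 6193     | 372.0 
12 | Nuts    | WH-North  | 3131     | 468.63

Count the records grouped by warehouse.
SELECT warehouse, COUNT(*) as count
FROM inventory
GROUP BY warehouse

Result:
  WH-B: 2
  WH-C: 2
  WH-East: 4
  WH-North: 2
  WH-South: 2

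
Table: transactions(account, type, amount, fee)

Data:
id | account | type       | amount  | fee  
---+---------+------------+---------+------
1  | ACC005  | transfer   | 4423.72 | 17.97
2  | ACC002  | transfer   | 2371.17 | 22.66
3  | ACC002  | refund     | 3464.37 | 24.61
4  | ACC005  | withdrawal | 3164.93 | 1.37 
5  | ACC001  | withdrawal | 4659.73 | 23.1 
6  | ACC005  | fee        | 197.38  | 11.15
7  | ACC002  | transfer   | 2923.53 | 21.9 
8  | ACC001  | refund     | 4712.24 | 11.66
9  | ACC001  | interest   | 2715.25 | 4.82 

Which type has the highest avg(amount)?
SELECT type, AVG(amount) as val
FROM transactions
GROUP BY type
ORDER BY val DESC
LIMIT 1

Result: refund with avg(amount) = 4088.31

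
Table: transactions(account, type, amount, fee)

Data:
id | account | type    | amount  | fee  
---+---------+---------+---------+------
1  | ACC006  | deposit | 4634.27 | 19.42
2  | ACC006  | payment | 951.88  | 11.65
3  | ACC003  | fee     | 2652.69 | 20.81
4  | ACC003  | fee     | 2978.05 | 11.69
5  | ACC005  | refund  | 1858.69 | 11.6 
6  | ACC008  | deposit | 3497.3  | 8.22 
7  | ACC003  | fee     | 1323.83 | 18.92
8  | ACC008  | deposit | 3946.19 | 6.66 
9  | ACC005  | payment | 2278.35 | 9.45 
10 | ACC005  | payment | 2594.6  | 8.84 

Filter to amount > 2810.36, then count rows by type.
SELECT type, COUNT(*)
FROM transactions
WHERE amount > 2810.36
GROUP BY type

Note: WHERE filters rows before grouping.

Result:
  deposit: 3
  fee: 1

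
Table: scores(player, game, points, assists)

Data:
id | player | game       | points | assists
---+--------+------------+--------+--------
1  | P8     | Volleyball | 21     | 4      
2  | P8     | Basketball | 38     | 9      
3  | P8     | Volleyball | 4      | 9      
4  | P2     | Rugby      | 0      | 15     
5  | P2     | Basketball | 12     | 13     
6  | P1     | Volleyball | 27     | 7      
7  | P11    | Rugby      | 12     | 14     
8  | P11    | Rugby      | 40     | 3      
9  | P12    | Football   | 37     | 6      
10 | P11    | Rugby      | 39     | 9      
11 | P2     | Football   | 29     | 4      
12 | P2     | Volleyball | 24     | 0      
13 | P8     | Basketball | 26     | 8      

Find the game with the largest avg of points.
SELECT game, AVG(points) as val
FROM scores
GROUP BY game
ORDER BY val DESC
LIMIT 1

Result: Football with avg(points) = 33.00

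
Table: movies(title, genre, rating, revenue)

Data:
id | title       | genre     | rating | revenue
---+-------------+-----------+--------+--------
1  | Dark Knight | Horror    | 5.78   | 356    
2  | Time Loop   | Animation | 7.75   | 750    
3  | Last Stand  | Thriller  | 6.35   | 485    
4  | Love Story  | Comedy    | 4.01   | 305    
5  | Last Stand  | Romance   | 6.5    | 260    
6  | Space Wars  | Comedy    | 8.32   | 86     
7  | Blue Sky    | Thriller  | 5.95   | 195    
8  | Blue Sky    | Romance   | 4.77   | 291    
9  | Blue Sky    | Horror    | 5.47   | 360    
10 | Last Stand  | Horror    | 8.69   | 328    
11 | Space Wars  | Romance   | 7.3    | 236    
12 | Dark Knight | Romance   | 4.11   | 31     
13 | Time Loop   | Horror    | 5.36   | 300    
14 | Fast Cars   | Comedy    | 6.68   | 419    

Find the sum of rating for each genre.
SELECT genre, SUM(rating) as result
FROM movies
GROUP BY genre

Result:
  Animation: 7.75
  Comedy: 19.01
  Horror: 25.30
  Romance: 22.68
  Thriller: 12.30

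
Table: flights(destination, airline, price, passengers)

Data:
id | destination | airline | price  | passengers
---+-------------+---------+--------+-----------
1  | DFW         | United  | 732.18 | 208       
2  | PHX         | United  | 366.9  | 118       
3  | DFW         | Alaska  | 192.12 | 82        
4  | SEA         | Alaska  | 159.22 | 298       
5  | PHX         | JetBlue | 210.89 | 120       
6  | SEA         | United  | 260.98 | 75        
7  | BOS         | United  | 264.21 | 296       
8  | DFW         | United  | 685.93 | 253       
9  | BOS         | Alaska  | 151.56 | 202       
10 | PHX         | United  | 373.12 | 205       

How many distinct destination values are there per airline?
SELECT airline, COUNT(DISTINCT destination)
FROM flights
GROUP BY airline

Result:
  Alaska: 3 distinct
  JetBlue: 1 distinct
  United: 4 distinct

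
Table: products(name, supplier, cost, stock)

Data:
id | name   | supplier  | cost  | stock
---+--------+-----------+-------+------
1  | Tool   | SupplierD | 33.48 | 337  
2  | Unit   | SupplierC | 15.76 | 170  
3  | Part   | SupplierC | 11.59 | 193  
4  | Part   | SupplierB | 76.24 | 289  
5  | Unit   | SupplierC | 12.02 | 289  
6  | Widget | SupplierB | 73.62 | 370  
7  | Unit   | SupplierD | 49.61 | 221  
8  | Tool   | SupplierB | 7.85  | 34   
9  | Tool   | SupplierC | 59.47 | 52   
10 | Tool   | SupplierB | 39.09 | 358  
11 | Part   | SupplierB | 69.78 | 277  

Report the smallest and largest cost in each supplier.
SELECT supplier, MIN(cost), MAX(cost)
FROM products
GROUP BY supplier

Result:
  SupplierB: min=7.85, max=76.24
  SupplierC: min=11.59, max=59.47
  SupplierD: min=33.48, max=49.61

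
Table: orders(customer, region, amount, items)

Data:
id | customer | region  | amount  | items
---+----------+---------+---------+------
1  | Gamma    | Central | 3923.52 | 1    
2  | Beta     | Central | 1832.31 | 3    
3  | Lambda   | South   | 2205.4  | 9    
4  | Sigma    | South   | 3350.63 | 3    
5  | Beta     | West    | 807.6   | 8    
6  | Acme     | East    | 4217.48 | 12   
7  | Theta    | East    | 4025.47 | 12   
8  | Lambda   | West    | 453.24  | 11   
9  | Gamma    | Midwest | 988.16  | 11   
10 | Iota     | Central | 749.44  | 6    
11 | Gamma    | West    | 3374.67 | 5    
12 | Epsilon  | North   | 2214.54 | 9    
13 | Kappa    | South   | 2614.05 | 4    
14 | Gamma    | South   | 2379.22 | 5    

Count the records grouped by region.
SELECT region, COUNT(*) as count
FROM orders
GROUP BY region

Result:
  Central: 3
  East: 2
  Midwest: 1
  North: 1
  South: 4
  West: 3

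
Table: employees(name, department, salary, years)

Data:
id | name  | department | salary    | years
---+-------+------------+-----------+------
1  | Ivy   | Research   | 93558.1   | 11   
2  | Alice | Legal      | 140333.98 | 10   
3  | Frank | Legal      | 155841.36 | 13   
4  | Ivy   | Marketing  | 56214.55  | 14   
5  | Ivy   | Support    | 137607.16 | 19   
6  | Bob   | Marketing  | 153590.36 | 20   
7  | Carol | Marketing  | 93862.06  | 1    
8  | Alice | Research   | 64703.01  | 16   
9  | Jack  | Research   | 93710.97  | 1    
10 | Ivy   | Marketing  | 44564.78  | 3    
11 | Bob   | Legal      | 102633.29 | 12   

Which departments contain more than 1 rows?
SELECT department, COUNT(*) as cnt
FROM employees
GROUP BY department
HAVING COUNT(*) > 1

Result:
  Legal: 3
  Marketing: 4
  Research: 3

Note: HAVING filters groups after aggregation, WHERE filters rows before.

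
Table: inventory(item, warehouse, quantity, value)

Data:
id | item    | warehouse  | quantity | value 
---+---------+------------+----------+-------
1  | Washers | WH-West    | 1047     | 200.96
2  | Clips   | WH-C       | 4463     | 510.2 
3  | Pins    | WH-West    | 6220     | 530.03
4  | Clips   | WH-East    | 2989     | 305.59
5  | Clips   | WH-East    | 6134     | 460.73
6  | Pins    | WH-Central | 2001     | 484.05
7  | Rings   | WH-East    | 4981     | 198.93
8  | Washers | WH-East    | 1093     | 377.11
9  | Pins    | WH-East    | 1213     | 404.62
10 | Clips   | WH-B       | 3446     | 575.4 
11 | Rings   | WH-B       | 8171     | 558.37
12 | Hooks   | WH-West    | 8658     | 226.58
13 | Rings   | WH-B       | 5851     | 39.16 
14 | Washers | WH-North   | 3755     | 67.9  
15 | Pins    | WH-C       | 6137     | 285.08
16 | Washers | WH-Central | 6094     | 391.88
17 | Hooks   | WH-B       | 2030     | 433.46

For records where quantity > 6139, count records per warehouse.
SELECT warehouse, COUNT(*)
FROM inventory
WHERE quantity > 6139
GROUP BY warehouse

Note: WHERE filters rows before grouping.

Result:
  WH-B: 1
  WH-West: 2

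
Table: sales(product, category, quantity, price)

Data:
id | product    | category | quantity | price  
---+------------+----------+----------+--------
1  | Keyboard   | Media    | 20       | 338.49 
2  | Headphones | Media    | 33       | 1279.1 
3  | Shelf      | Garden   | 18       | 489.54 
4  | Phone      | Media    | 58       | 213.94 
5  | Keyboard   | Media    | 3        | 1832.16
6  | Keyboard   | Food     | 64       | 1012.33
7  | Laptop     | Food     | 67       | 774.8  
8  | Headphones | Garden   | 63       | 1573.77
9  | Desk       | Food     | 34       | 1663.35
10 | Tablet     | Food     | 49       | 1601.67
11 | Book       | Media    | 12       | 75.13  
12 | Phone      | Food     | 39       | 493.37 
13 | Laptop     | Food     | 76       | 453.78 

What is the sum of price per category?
SELECT category, SUM(price) as result
FROM sales
GROUP BY category

Result:
  Food: 5999.30
  Garden: 2063.31
  Media: 3738.82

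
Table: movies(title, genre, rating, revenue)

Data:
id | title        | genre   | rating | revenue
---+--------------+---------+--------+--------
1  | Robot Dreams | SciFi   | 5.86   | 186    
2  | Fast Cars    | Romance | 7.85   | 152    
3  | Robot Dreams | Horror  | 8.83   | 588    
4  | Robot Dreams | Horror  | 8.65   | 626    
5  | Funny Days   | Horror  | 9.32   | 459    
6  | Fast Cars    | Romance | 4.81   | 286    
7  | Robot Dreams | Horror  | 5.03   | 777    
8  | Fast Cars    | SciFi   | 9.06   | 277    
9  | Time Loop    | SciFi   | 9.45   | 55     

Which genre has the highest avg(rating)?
SELECT genre, AVG(rating) as val
FROM movies
GROUP BY genre
ORDER BY val DESC
LIMIT 1

Result: SciFi with avg(rating) = 8.12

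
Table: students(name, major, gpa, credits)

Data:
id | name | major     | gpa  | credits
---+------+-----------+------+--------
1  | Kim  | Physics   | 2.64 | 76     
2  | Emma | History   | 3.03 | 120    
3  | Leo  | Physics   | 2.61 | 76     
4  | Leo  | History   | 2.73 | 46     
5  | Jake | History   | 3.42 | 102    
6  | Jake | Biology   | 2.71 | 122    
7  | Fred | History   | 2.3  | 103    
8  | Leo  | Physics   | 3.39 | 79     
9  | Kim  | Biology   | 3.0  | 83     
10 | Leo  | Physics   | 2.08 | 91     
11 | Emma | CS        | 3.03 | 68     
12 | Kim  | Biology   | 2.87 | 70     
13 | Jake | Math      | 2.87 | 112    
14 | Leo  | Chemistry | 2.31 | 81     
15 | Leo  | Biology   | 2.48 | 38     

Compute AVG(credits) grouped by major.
SELECT major, AVG(credits) as result
FROM students
GROUP BY major

Result:
  Biology: 78.25
  CS: 68.00
  Chemistry: 81.00
  History: 92.75
  Math: 112.00
  Physics: 80.50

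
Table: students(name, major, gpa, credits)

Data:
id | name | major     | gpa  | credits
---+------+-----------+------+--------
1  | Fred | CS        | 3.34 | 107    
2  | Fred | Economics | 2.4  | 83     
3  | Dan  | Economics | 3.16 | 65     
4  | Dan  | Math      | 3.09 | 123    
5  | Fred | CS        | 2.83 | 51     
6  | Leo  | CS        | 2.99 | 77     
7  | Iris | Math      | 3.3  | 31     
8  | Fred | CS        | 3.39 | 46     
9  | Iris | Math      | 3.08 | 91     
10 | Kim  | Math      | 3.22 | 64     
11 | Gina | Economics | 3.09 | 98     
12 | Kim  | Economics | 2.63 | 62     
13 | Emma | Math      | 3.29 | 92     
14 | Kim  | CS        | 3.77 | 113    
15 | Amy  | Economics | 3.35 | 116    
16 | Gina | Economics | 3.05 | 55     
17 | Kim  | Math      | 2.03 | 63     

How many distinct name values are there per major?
SELECT major, COUNT(DISTINCT name)
FROM students
GROUP BY major

Result:
  CS: 3 distinct
  Economics: 5 distinct
  Math: 4 distinct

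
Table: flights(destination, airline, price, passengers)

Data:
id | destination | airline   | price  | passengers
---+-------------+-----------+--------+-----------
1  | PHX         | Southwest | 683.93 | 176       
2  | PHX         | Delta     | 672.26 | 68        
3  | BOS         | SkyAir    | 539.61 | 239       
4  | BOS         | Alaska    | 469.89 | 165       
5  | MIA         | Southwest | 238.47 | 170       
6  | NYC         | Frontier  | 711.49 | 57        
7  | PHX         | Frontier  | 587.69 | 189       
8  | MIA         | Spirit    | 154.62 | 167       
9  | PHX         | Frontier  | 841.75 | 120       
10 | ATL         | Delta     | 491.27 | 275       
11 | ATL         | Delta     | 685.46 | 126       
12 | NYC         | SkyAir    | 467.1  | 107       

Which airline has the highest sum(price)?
SELECT airline, SUM(price) as val
FROM flights
GROUP BY airline
ORDER BY val DESC
LIMIT 1

Result: Frontier with sum(price) = 2140.93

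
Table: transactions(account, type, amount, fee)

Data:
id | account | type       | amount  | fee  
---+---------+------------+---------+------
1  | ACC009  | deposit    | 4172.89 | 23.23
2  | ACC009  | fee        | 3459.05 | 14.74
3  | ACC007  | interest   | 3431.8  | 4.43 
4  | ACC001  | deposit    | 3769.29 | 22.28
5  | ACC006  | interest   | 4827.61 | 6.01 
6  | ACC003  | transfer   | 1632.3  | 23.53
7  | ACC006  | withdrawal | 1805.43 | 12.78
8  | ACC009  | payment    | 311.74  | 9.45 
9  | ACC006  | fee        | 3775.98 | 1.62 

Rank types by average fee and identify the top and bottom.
SELECT type, AVG(fee)
FROM transactions
GROUP BY type
ORDER BY AVG(fee)

All groups:
  interest: 5.22
  fee: 8.18
  payment: 9.45
  withdrawal: 12.78
  deposit: 22.76
  transfer: 23.53

Highest: transfer (23.53)
Lowest: interest (5.22)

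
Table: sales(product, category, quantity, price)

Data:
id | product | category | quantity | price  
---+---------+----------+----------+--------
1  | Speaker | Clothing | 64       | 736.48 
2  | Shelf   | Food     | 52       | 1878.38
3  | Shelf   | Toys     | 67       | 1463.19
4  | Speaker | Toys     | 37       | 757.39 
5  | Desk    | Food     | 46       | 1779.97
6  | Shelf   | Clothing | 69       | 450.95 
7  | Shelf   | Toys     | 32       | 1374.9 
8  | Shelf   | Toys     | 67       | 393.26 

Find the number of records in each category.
SELECT category, COUNT(*) as count
FROM sales
GROUP BY category

Result:
  Clothing: 2
  Food: 2
  Toys: 4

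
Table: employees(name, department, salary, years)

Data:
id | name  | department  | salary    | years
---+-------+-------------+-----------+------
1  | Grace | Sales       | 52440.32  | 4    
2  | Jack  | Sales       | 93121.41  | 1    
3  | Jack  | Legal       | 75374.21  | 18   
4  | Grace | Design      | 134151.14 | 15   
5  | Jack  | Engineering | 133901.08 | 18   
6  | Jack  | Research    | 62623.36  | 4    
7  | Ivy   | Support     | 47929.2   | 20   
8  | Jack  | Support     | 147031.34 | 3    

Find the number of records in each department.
SELECT department, COUNT(*) as count
FROM employees
GROUP BY department

Result:
  Design: 1
  Engineering: 1
  Legal: 1
  Research: 1
  Sales: 2
  Support: 2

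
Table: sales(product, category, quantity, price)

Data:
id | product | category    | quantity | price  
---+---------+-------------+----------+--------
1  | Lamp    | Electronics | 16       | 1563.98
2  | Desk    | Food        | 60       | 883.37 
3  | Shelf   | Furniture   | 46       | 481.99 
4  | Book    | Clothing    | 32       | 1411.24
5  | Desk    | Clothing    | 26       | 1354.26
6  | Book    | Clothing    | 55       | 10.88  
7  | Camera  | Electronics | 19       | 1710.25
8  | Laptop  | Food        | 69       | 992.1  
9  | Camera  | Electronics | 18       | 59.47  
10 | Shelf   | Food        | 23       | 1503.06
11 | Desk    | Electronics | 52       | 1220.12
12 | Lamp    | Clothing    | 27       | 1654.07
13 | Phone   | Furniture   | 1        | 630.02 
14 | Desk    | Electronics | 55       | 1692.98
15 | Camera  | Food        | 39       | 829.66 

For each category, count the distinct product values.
SELECT category, COUNT(DISTINCT product)
FROM sales
GROUP BY category

Result:
  Clothing: 3 distinct
  Electronics: 3 distinct
  Food: 4 distinct
  Furniture: 2 distinct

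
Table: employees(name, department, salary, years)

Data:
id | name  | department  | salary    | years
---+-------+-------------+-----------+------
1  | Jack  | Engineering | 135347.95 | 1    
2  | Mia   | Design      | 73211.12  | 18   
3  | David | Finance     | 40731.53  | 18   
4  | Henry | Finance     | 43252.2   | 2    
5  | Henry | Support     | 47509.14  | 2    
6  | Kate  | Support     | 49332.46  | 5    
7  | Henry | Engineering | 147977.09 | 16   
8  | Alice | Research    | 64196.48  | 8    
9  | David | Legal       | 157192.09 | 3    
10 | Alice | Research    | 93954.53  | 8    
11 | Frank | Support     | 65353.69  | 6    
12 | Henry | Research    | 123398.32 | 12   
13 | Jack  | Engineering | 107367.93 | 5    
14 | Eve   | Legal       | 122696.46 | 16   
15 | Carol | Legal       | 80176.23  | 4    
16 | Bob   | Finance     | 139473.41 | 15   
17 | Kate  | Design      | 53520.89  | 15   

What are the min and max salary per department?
SELECT department, MIN(salary), MAX(salary)
FROM employees
GROUP BY department

Result:
  Design: min=53520.89, max=73211.12
  Engineering: min=107367.93, max=147977.09
  Finance: min=40731.53, max=139473.41
  Legal: min=80176.23, max=157192.09
  Research: min=64196.48, max=123398.32
  Support: min=47509.14, max=65353.69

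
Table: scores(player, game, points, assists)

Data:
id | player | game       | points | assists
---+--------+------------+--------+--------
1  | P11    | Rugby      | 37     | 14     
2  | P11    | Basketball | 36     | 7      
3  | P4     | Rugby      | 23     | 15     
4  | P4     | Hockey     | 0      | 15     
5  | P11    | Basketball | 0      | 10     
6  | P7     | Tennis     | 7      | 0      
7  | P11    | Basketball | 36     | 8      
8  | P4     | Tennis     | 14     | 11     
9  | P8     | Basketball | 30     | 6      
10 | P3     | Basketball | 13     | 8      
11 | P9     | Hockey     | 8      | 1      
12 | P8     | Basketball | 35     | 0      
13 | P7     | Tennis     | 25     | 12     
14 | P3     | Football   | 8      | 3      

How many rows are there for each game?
SELECT game, COUNT(*) as count
FROM scores
GROUP BY game

Result:
  Basketball: 6
  Football: 1
  Hockey: 2
  Rugby: 2
  Tennis: 3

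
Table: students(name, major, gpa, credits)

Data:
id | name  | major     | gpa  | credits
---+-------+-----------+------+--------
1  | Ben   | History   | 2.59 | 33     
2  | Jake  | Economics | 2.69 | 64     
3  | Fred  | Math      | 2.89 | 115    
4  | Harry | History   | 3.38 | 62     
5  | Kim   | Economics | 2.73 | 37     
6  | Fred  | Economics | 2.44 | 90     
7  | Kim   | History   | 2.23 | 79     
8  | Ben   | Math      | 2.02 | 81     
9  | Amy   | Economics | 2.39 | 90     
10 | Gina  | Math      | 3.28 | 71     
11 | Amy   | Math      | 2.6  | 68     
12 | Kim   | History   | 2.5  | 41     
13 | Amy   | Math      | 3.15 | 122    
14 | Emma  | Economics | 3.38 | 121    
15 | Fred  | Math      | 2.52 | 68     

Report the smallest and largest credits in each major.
SELECT major, MIN(credits), MAX(credits)
FROM students
GROUP BY major

Result:
  Economics: min=37, max=121
  History: min=33, max=79
  Math: min=68, max=122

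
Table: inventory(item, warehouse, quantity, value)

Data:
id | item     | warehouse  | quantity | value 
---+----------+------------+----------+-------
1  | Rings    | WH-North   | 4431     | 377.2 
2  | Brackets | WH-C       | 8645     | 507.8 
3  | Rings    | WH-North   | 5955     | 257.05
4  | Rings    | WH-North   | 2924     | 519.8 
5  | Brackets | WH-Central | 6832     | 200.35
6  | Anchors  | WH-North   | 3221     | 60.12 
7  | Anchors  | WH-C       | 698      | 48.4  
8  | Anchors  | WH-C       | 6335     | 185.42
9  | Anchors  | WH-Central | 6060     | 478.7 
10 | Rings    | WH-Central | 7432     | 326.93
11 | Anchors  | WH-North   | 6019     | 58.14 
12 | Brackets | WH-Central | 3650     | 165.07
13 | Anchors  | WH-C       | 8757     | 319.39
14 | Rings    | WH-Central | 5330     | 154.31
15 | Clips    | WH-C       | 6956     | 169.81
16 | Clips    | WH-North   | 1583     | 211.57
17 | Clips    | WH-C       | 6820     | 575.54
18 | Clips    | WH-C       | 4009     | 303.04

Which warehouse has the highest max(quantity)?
SELECT warehouse, MAX(quantity) as val
FROM inventory
GROUP BY warehouse
ORDER BY val DESC
LIMIT 1

Result: WH-C with max(quantity) = 8757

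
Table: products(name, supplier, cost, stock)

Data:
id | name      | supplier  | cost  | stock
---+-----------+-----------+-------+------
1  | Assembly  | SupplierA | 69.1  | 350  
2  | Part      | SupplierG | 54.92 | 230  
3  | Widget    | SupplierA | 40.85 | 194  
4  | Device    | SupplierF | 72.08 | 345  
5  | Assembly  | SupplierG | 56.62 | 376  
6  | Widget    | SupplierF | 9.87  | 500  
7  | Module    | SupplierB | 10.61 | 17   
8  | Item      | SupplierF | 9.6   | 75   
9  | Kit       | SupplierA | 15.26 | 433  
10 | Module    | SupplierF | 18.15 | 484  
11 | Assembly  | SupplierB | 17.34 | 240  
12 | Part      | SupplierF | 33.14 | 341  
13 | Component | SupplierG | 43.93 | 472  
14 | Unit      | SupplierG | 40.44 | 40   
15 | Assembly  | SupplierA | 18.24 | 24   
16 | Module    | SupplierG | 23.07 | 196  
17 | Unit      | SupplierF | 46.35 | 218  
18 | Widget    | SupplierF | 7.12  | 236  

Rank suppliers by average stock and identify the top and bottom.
SELECT supplier, AVG(stock)
FROM products
GROUP BY supplier
ORDER BY AVG(stock)

All groups:
  SupplierB: 128.50
  SupplierA: 250.25
  SupplierG: 262.80
  SupplierF: 314.14

Highest: SupplierF (314.14)
Lowest: SupplierB (128.50)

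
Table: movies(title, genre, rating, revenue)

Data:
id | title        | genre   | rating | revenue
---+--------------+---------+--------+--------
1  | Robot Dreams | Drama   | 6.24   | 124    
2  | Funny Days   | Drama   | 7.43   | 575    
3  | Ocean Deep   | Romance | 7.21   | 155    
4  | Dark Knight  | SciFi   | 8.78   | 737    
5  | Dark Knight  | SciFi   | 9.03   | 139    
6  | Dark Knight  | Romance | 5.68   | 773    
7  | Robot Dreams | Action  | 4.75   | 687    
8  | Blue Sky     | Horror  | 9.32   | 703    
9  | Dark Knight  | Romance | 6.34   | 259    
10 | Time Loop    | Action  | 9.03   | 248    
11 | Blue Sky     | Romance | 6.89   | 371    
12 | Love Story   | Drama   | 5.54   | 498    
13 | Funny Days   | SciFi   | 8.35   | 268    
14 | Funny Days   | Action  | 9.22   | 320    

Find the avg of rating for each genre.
SELECT genre, AVG(rating) as result
FROM movies
GROUP BY genre

Result:
  Action: 7.67
  Drama: 6.40
  Horror: 9.32
  Romance: 6.53
  SciFi: 8.72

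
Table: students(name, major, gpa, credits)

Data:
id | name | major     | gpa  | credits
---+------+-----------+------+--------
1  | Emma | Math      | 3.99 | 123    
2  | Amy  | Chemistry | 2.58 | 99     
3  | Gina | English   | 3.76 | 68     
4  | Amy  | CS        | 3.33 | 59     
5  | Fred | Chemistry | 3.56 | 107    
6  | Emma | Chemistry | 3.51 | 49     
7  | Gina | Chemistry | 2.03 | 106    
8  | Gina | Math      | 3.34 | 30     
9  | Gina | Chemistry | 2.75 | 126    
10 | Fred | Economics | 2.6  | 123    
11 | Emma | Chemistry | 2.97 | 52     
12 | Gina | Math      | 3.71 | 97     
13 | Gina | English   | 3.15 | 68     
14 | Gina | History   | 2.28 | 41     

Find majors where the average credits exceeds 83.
SELECT major, AVG(credits)
FROM students
GROUP BY major
HAVING AVG(credits) > 83

Result:
  Chemistry: avg=89.83
  Economics: avg=123.00
  Math: avg=83.33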